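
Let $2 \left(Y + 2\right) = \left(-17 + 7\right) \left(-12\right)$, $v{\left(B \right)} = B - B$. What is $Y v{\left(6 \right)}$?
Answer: $0$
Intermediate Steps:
$v{\left(B \right)} = 0$
$Y = 58$ ($Y = -2 + \frac{\left(-17 + 7\right) \left(-12\right)}{2} = -2 + \frac{\left(-10\right) \left(-12\right)}{2} = -2 + \frac{1}{2} \cdot 120 = -2 + 60 = 58$)
$Y v{\left(6 \right)} = 58 \cdot 0 = 0$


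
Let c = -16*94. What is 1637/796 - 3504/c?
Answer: 164101/37412 ≈ 4.3863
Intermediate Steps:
c = -1504
1637/796 - 3504/c = 1637/796 - 3504/(-1504) = 1637*(1/796) - 3504*(-1/1504) = 1637/796 + 219/94 = 164101/37412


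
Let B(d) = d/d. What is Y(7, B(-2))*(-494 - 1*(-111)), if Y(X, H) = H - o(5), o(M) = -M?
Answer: -2298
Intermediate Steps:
B(d) = 1
Y(X, H) = 5 + H (Y(X, H) = H - (-1)*5 = H - 1*(-5) = H + 5 = 5 + H)
Y(7, B(-2))*(-494 - 1*(-111)) = (5 + 1)*(-494 - 1*(-111)) = 6*(-494 + 111) = 6*(-383) = -2298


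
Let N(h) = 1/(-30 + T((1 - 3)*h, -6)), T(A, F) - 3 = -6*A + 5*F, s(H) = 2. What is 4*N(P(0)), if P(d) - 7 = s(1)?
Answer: 4/51 ≈ 0.078431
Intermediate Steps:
P(d) = 9 (P(d) = 7 + 2 = 9)
T(A, F) = 3 - 6*A + 5*F (T(A, F) = 3 + (-6*A + 5*F) = 3 - 6*A + 5*F)
N(h) = 1/(-57 + 12*h) (N(h) = 1/(-30 + (3 - 6*(1 - 3)*h + 5*(-6))) = 1/(-30 + (3 - (-12)*h - 30)) = 1/(-30 + (3 + 12*h - 30)) = 1/(-30 + (-27 + 12*h)) = 1/(-57 + 12*h))
4*N(P(0)) = 4*(1/(3*(-19 + 4*9))) = 4*(1/(3*(-19 + 36))) = 4*((⅓)/17) = 4*((⅓)*(1/17)) = 4*(1/51) = 4/51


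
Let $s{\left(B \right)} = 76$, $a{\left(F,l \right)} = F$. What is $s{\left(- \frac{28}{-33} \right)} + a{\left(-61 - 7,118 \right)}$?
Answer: $8$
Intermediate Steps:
$s{\left(- \frac{28}{-33} \right)} + a{\left(-61 - 7,118 \right)} = 76 - 68 = 8$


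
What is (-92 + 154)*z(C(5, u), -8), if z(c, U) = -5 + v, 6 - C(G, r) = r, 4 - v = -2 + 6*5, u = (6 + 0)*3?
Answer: -1798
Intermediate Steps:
u = 18 (u = 6*3 = 18)
v = -24 (v = 4 - (-2 + 6*5) = 4 - (-2 + 30) = 4 - 1*28 = 4 - 28 = -24)
C(G, r) = 6 - r
z(c, U) = -29 (z(c, U) = -5 - 24 = -29)
(-92 + 154)*z(C(5, u), -8) = (-92 + 154)*(-29) = 62*(-29) = -1798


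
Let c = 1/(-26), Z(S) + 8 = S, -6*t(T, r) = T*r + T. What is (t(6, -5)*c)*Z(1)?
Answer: 14/13 ≈ 1.0769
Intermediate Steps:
t(T, r) = -T/6 - T*r/6 (t(T, r) = -(T*r + T)/6 = -(T + T*r)/6 = -T/6 - T*r/6)
Z(S) = -8 + S
c = -1/26 ≈ -0.038462
(t(6, -5)*c)*Z(1) = (-1/6*6*(1 - 5)*(-1/26))*(-8 + 1) = (-1/6*6*(-4)*(-1/26))*(-7) = (4*(-1/26))*(-7) = -2/13*(-7) = 14/13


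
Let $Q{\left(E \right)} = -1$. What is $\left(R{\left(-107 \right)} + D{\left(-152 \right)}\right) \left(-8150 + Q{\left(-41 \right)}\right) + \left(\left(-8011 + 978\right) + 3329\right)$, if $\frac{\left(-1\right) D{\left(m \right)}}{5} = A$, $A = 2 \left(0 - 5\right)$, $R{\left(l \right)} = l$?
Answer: $460903$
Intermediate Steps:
$A = -10$ ($A = 2 \left(-5\right) = -10$)
$D{\left(m \right)} = 50$ ($D{\left(m \right)} = \left(-5\right) \left(-10\right) = 50$)
$\left(R{\left(-107 \right)} + D{\left(-152 \right)}\right) \left(-8150 + Q{\left(-41 \right)}\right) + \left(\left(-8011 + 978\right) + 3329\right) = \left(-107 + 50\right) \left(-8150 - 1\right) + \left(\left(-8011 + 978\right) + 3329\right) = \left(-57\right) \left(-8151\right) + \left(-7033 + 3329\right) = 464607 - 3704 = 460903$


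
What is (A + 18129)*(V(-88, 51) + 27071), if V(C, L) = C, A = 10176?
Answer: 763753815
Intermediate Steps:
(A + 18129)*(V(-88, 51) + 27071) = (10176 + 18129)*(-88 + 27071) = 28305*26983 = 763753815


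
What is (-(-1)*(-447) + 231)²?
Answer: 46656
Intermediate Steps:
(-(-1)*(-447) + 231)² = (-1*447 + 231)² = (-447 + 231)² = (-216)² = 46656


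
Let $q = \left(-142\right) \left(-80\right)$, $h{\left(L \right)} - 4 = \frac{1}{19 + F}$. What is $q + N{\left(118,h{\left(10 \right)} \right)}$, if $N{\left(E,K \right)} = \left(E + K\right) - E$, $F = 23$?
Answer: $\frac{477289}{42} \approx 11364.0$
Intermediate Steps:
$h{\left(L \right)} = \frac{169}{42}$ ($h{\left(L \right)} = 4 + \frac{1}{19 + 23} = 4 + \frac{1}{42} = \frac{169}{42}$)
$q = 11360$
$N{\left(E,K \right)} = K$
$q + N{\left(118,h{\left(10 \right)} \right)} = 11360 + \frac{169}{42} = \frac{477289}{42}$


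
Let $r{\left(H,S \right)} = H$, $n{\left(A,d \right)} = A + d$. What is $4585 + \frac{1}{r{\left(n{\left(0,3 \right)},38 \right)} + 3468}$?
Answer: $\frac{15914536}{3471} \approx 4585.0$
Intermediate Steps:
$4585 + \frac{1}{r{\left(n{\left(0,3 \right)},38 \right)} + 3468} = 4585 + \frac{1}{\left(0 + 3\right) + 3468} = 4585 + \frac{1}{3 + 3468} = 4585 + \frac{1}{3471} = \frac{15914536}{3471}$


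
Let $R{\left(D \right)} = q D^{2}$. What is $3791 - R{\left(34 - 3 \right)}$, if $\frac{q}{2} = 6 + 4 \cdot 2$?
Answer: $-23117$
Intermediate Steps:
$q = 28$ ($q = 2 \left(6 + 4 \cdot 2\right) = 2 \left(6 + 8\right) = 2 \cdot 14 = 28$)
$R{\left(D \right)} = 28 D^{2}$
$3791 - R{\left(34 - 3 \right)} = 3791 - 28 \left(34 - 3\right)^{2} = 3791 - 28 \cdot 31^{2} = 3791 - 28 \cdot 961 = 3791 - 26908 = -23117$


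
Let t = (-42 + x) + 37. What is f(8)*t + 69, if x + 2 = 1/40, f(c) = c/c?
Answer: 2481/40 ≈ 62.025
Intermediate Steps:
f(c) = 1
x = -79/40 (x = -2 + 1/40 = -79/40 ≈ -1.9750)
t = -279/40 (t = (-42 - 79/40) + 37 = -1759/40 + 37 = -279/40 ≈ -6.9750)
f(8)*t + 69 = 1*(-279/40) + 69 = -279/40 + 69 = 2481/40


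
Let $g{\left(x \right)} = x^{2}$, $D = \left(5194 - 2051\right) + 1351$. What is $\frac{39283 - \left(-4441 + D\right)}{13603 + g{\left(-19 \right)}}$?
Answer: $\frac{19615}{6982} \approx 2.8094$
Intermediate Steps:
$D = 4494$ ($D = 3143 + 1351 = 4494$)
$\frac{39283 - \left(-4441 + D\right)}{13603 + g{\left(-19 \right)}} = \frac{39283 + \left(4441 - 4494\right)}{13603 + \left(-19\right)^{2}} = \frac{39283 + \left(4441 - 4494\right)}{13603 + 361} = \frac{39283 - 53}{13964} = 39230 \cdot \frac{1}{13964} = \frac{19615}{6982}$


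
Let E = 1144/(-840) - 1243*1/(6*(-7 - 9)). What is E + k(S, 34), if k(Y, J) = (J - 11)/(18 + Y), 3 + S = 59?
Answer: 1479013/124320 ≈ 11.897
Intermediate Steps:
S = 56 (S = -3 + 59 = 56)
k(Y, J) = (-11 + J)/(18 + Y)
E = 38929/3360 (E = 1144*(-1/840) - 1243/((-16*6)) = -143/105 - 1243/(-96) = -143/105 - 1243*(-1/96) = -143/105 + 1243/96 = 38929/3360 ≈ 11.586)
E + k(S, 34) = 38929/3360 + (-11 + 34)/(18 + 56) = 38929/3360 + 23/74 = 1479013/124320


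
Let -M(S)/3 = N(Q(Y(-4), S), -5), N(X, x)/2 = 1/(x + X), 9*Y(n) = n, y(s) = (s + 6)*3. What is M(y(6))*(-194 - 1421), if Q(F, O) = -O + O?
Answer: -1938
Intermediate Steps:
y(s) = 18 + 3*s (y(s) = (6 + s)*3 = 18 + 3*s)
Y(n) = n/9
Q(F, O) = 0
N(X, x) = 2/(X + x) (N(X, x) = 2/(x + X) = 2/(X + x))
M(S) = 6/5 (M(S) = -6/(0 - 5) = -6/(-5) = -6*(-1)/5 = -3*(-⅖) = 6/5)
M(y(6))*(-194 - 1421) = 6*(-194 - 1421)/5 = (6/5)*(-1615) = -1938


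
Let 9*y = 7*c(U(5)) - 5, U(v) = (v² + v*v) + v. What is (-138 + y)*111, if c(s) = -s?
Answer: -20128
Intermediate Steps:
U(v) = v + 2*v² (U(v) = (v² + v²) + v = 2*v² + v = v + 2*v²)
y = -130/3 (y = (7*(-5*(1 + 2*5)) - 5)/9 = (7*(-5*(1 + 10)) - 5)/9 = (7*(-5*11) - 5)/9 = (7*(-1*55) - 5)/9 = (7*(-55) - 5)/9 = (-385 - 5)/9 = (⅑)*(-390) = -130/3 ≈ -43.333)
(-138 + y)*111 = (-138 - 130/3)*111 = -544/3*111 = -20128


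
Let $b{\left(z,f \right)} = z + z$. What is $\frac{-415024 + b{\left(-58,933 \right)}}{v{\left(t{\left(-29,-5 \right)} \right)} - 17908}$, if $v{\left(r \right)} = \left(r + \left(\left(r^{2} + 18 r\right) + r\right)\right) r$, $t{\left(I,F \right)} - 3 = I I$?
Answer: $- \frac{103785}{153860099} \approx -0.00067454$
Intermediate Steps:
$b{\left(z,f \right)} = 2 z$
$t{\left(I,F \right)} = 3 + I^{2}$ ($t{\left(I,F \right)} = 3 + I I = 3 + I^{2}$)
$v{\left(r \right)} = r \left(r^{2} + 20 r\right)$ ($v{\left(r \right)} = \left(r + \left(r^{2} + 19 r\right)\right) r = \left(r^{2} + 20 r\right) r = r \left(r^{2} + 20 r\right)$)
$\frac{-415024 + b{\left(-58,933 \right)}}{v{\left(t{\left(-29,-5 \right)} \right)} - 17908} = \frac{-415024 + 2 \left(-58\right)}{\left(3 + \left(-29\right)^{2}\right)^{2} \left(20 + \left(3 + \left(-29\right)^{2}\right)\right) - 17908} = \frac{-415024 - 116}{\left(3 + 841\right)^{2} \left(20 + \left(3 + 841\right)\right) - 17908} = - \frac{415140}{844^{2} \left(20 + 844\right) - 17908} = - \frac{415140}{712336 \cdot 864 - 17908} = - \frac{415140}{615458304 - 17908} = - \frac{415140}{615440396} = \left(-415140\right) \frac{1}{615440396} = - \frac{103785}{153860099}$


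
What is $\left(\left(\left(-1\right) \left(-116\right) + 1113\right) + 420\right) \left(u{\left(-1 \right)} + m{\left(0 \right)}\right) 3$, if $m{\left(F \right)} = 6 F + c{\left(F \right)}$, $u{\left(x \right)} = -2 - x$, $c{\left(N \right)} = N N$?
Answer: $-4947$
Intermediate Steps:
$c{\left(N \right)} = N^{2}$
$m{\left(F \right)} = F^{2} + 6 F$ ($m{\left(F \right)} = 6 F + F^{2} = F^{2} + 6 F$)
$\left(\left(\left(-1\right) \left(-116\right) + 1113\right) + 420\right) \left(u{\left(-1 \right)} + m{\left(0 \right)}\right) 3 = \left(\left(\left(-1\right) \left(-116\right) + 1113\right) + 420\right) \left(\left(-2 - -1\right) + 0 \left(6 + 0\right)\right) 3 = \left(\left(116 + 1113\right) + 420\right) \left(\left(-2 + 1\right) + 0 \cdot 6\right) 3 = \left(1229 + 420\right) \left(-1 + 0\right) 3 = 1649 \left(\left(-1\right) 3\right) = 1649 \left(-3\right) = -4947$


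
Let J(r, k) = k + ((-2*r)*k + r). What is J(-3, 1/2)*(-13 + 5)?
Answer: -4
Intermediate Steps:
J(r, k) = k + r - 2*k*r (J(r, k) = k + (-2*k*r + r) = k + (r - 2*k*r) = k + r - 2*k*r)
J(-3, 1/2)*(-13 + 5) = (1/2 - 3 - 2*1/2*(-3))*(-13 + 5) = (1*(½) - 3 - 2*1*(½)*(-3))*(-8) = (½ - 3 - 2*½*(-3))*(-8) = (½ - 3 + 3)*(-8) = (½)*(-8) = -4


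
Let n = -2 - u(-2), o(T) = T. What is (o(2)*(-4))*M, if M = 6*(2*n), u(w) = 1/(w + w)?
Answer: 168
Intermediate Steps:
u(w) = 1/(2*w)
n = -7/4 (n = -2 - 1/(2*(-2)) = -2 - (-1)/(2*2) = -2 - 1*(-¼) = -2 + ¼ = -7/4 ≈ -1.7500)
M = -21 (M = 6*(2*(-7/4)) = 6*(-7/2) = -21)
(o(2)*(-4))*M = (2*(-4))*(-21) = -8*(-21) = 168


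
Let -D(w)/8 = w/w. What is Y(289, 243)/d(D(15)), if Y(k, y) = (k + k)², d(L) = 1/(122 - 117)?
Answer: 1670420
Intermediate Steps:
D(w) = -8 (D(w) = -8*w/w = -8*1 = -8)
d(L) = ⅕ (d(L) = 1/5 = ⅕)
Y(k, y) = 4*k² (Y(k, y) = (2*k)² = 4*k²)
Y(289, 243)/d(D(15)) = (4*289²)/(⅕) = (4*83521)*5 = 334084*5 = 1670420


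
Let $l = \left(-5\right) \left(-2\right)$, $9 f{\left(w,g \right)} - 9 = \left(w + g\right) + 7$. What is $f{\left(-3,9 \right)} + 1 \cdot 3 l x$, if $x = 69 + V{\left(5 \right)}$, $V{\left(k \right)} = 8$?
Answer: $\frac{20812}{9} \approx 2312.4$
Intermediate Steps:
$f{\left(w,g \right)} = \frac{16}{9} + \frac{g}{9} + \frac{w}{9}$ ($f{\left(w,g \right)} = 1 + \frac{\left(w + g\right) + 7}{9} = 1 + \frac{\left(g + w\right) + 7}{9} = 1 + \frac{7 + g + w}{9} = 1 + \left(\frac{7}{9} + \frac{g}{9} + \frac{w}{9}\right) = \frac{16}{9} + \frac{g}{9} + \frac{w}{9}$)
$l = 10$
$x = 77$ ($x = 69 + 8 = 77$)
$f{\left(-3,9 \right)} + 1 \cdot 3 l x = \left(\frac{16}{9} + \frac{1}{9} \cdot 9 + \frac{1}{9} \left(-3\right)\right) + 1 \cdot 3 \cdot 10 \cdot 77 = \left(\frac{16}{9} + 1 - \frac{1}{3}\right) + 3 \cdot 10 \cdot 77 = \frac{22}{9} + 30 \cdot 77 = \frac{22}{9} + 2310 = \frac{20812}{9}$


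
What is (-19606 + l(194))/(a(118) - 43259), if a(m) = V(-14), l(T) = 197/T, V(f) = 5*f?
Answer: 1267789/2801942 ≈ 0.45247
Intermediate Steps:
a(m) = -70 (a(m) = 5*(-14) = -70)
(-19606 + l(194))/(a(118) - 43259) = (-19606 + 197/194)/(-70 - 43259) = (-19606 + 197*(1/194))/(-43329) = (-19606 + 197/194)*(-1/43329) = -3803367/194*(-1/43329) = 1267789/2801942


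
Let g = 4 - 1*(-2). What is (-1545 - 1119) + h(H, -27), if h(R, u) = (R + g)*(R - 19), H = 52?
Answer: -750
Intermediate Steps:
g = 6 (g = 4 + 2 = 6)
h(R, u) = (-19 + R)*(6 + R) (h(R, u) = (R + 6)*(R - 19) = (6 + R)*(-19 + R) = (-19 + R)*(6 + R))
(-1545 - 1119) + h(H, -27) = (-1545 - 1119) + (-114 + 52² - 13*52) = -2664 + (-114 + 2704 - 676) = -2664 + 1914 = -750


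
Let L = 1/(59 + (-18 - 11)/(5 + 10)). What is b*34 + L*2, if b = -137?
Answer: -1993609/428 ≈ -4658.0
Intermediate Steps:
L = 15/856 (L = 1/(59 - 29/15) = 1/(856/15) = 15/856 ≈ 0.017523)
b*34 + L*2 = -137*34 + (15/856)*2 = -4658 + 15/428 = -1993609/428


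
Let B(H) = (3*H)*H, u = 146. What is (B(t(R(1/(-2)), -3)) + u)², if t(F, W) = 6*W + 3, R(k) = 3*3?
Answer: 674041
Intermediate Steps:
R(k) = 9
t(F, W) = 3 + 6*W
B(H) = 3*H²
(B(t(R(1/(-2)), -3)) + u)² = (3*(3 + 6*(-3))² + 146)² = (3*(3 - 18)² + 146)² = (3*(-15)² + 146)² = (3*225 + 146)² = (675 + 146)² = 821² = 674041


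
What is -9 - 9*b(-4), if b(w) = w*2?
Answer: 63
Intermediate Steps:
b(w) = 2*w
-9 - 9*b(-4) = -9 - 18*(-4) = -9 - 9*(-8) = -9 + 72 = 63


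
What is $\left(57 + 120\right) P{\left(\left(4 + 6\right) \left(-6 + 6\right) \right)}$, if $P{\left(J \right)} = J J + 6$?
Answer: $1062$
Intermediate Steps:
$P{\left(J \right)} = 6 + J^{2}$ ($P{\left(J \right)} = J^{2} + 6 = 6 + J^{2}$)
$\left(57 + 120\right) P{\left(\left(4 + 6\right) \left(-6 + 6\right) \right)} = \left(57 + 120\right) \left(6 + \left(\left(4 + 6\right) \left(-6 + 6\right)\right)^{2}\right) = 177 \left(6 + \left(10 \cdot 0\right)^{2}\right) = 177 \left(6 + 0^{2}\right) = 177 \left(6 + 0\right) = 177 \cdot 6 = 1062$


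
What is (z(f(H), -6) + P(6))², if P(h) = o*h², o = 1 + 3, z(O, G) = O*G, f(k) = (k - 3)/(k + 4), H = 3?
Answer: 20736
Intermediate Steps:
f(k) = (-3 + k)/(4 + k)
z(O, G) = G*O
o = 4
P(h) = 4*h²
(z(f(H), -6) + P(6))² = (-6*(-3 + 3)/(4 + 3) + 4*6²)² = (-6*0/7 + 4*36)² = (-6*0/7 + 144)² = (-6*0 + 144)² = (0 + 144)² = 144² = 20736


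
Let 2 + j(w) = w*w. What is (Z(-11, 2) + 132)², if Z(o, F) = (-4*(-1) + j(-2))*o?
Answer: 4356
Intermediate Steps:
j(w) = -2 + w² (j(w) = -2 + w*w = -2 + w²)
Z(o, F) = 6*o (Z(o, F) = (-4*(-1) + (-2 + (-2)²))*o = (4 + (-2 + 4))*o = (4 + 2)*o = 6*o)
(Z(-11, 2) + 132)² = (6*(-11) + 132)² = (-66 + 132)² = 66² = 4356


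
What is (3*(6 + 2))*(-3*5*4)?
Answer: -1440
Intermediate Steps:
(3*(6 + 2))*(-3*5*4) = (3*8)*(-15*4) = 24*(-60) = -1440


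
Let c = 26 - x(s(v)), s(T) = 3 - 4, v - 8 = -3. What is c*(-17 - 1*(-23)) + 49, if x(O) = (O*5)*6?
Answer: 385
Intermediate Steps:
v = 5 (v = 8 - 3 = 5)
s(T) = -1
x(O) = 30*O (x(O) = (5*O)*6 = 30*O)
c = 56 (c = 26 - 30*(-1) = 26 - 1*(-30) = 26 + 30 = 56)
c*(-17 - 1*(-23)) + 49 = 56*(-17 - 1*(-23)) + 49 = 56*(-17 + 23) + 49 = 56*6 + 49 = 336 + 49 = 385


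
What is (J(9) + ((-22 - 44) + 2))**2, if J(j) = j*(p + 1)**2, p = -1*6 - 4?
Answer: 442225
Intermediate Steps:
p = -10 (p = -6 - 4 = -10)
J(j) = 81*j (J(j) = j*(-10 + 1)**2 = j*(-9)**2 = j*81 = 81*j)
(J(9) + ((-22 - 44) + 2))**2 = (81*9 + ((-22 - 44) + 2))**2 = (729 + (-66 + 2))**2 = (729 - 64)**2 = 665**2 = 442225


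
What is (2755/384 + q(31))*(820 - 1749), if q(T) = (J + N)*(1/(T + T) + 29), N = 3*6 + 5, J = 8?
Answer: -323443427/384 ≈ -8.4230e+5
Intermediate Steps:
N = 23 (N = 18 + 5 = 23)
q(T) = 899 + 31/(2*T) (q(T) = (8 + 23)*(1/(T + T) + 29) = 31*(1/(2*T) + 29) = 31*(29 + 1/(2*T)) = 899 + 31/(2*T))
(2755/384 + q(31))*(820 - 1749) = (2755/384 + (899 + (31/2)/31))*(820 - 1749) = (2755*(1/384) + (899 + (31/2)*(1/31)))*(-929) = (2755/384 + (899 + ½))*(-929) = (2755/384 + 1799/2)*(-929) = (348163/384)*(-929) = -323443427/384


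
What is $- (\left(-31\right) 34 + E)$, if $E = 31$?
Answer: $1023$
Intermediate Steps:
$- (\left(-31\right) 34 + E) = - (\left(-31\right) 34 + 31) = - (-1054 + 31) = \left(-1\right) \left(-1023\right) = 1023$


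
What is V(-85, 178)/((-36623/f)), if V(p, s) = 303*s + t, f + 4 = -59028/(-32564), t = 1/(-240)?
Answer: 230496639313/71555482320 ≈ 3.2212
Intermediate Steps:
t = -1/240 ≈ -0.0041667
f = -17807/8141 (f = -4 - 59028/(-32564) = -4 - 59028*(-1/32564) = -4 + 14757/8141 = -17807/8141 ≈ -2.1873)
V(p, s) = -1/240 + 303*s (V(p, s) = 303*s - 1/240 = -1/240 + 303*s)
V(-85, 178)/((-36623/f)) = (-1/240 + 303*178)/((-36623/(-17807/8141))) = (-1/240 + 53934)/((-36623*(-8141/17807))) = 12944159/(240*(298147843/17807)) = (12944159/240)*(17807/298147843) = 230496639313/71555482320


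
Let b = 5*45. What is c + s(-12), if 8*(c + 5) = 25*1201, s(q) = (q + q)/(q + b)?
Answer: 2128871/568 ≈ 3748.0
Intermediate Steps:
b = 225
s(q) = 2*q/(225 + q) (s(q) = (q + q)/(q + 225) = (2*q)/(225 + q) = 2*q/(225 + q))
c = 29985/8 (c = -5 + (25*1201)/8 = -5 + (⅛)*30025 = -5 + 30025/8 = 29985/8 ≈ 3748.1)
c + s(-12) = 29985/8 + 2*(-12)/(225 - 12) = 29985/8 + 2*(-12)/213 = 29985/8 + 2*(-12)*(1/213) = 29985/8 - 8/71 = 2128871/568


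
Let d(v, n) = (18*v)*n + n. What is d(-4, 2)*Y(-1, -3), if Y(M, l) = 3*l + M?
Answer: 1420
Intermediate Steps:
Y(M, l) = M + 3*l
d(v, n) = n + 18*n*v (d(v, n) = 18*n*v + n = n + 18*n*v)
d(-4, 2)*Y(-1, -3) = (2*(1 + 18*(-4)))*(-1 + 3*(-3)) = (2*(1 - 72))*(-1 - 9) = (2*(-71))*(-10) = -142*(-10) = 1420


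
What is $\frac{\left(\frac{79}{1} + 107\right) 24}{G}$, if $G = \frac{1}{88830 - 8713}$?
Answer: $357642288$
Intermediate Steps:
$G = \frac{1}{80117}$ ($G = \frac{1}{88830 - 8713} = \frac{1}{80117} \approx 1.2482 \cdot 10^{-5}$)
$\frac{\left(\frac{79}{1} + 107\right) 24}{G} = \left(\frac{79}{1} + 107\right) 24 \frac{1}{\frac{1}{80117}} = \left(79 \cdot 1 + 107\right) 24 \cdot 80117 = \left(79 + 107\right) 24 \cdot 80117 = 186 \cdot 24 \cdot 80117 = 4464 \cdot 80117 = 357642288$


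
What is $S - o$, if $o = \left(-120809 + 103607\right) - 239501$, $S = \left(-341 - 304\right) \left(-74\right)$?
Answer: $304433$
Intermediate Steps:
$S = 47730$ ($S = \left(-645\right) \left(-74\right) = 47730$)
$o = -256703$ ($o = -17202 - 239501 = -256703$)
$S - o = 47730 - -256703 = 47730 + 256703 = 304433$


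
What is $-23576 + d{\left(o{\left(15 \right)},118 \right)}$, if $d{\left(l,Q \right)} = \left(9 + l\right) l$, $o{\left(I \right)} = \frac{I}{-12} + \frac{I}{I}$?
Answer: $- \frac{377251}{16} \approx -23578.0$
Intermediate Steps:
$o{\left(I \right)} = 1 - \frac{I}{12}$ ($o{\left(I \right)} = I \left(- \frac{1}{12}\right) + 1 = - \frac{I}{12} + 1 = 1 - \frac{I}{12}$)
$d{\left(l,Q \right)} = l \left(9 + l\right)$
$-23576 + d{\left(o{\left(15 \right)},118 \right)} = -23576 + \left(1 - \frac{5}{4}\right) \left(9 + \left(1 - \frac{5}{4}\right)\right) = -23576 - \frac{9 - \frac{1}{4}}{4} = -23576 - \frac{35}{16} = - \frac{377251}{16}$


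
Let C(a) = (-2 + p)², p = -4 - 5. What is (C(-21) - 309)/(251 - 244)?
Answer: -188/7 ≈ -26.857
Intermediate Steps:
p = -9
C(a) = 121 (C(a) = (-2 - 9)² = (-11)² = 121)
(C(-21) - 309)/(251 - 244) = (121 - 309)/(251 - 244) = -188/7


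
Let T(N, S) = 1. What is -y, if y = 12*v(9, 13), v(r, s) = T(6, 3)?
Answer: -12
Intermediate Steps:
v(r, s) = 1
y = 12 (y = 12*1 = 12)
-y = -1*12 = -12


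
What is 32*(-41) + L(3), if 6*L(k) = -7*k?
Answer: -2631/2 ≈ -1315.5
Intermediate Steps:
L(k) = -7*k/6 (L(k) = (-7*k)/6 = -7*k/6)
32*(-41) + L(3) = 32*(-41) - 7/6*3 = -1312 - 7/2 = -2631/2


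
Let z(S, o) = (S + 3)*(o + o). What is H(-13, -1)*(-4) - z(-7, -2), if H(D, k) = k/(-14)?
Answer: -114/7 ≈ -16.286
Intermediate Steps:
H(D, k) = -k/14 (H(D, k) = k*(-1/14) = -k/14)
z(S, o) = 2*o*(3 + S) (z(S, o) = (3 + S)*(2*o) = 2*o*(3 + S))
H(-13, -1)*(-4) - z(-7, -2) = -1/14*(-1)*(-4) - 2*(-2)*(3 - 7) = (1/14)*(-4) - 2*(-2)*(-4) = -2/7 - 1*16 = -2/7 - 16 = -114/7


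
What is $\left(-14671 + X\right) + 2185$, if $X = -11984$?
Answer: $-24470$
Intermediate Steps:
$\left(-14671 + X\right) + 2185 = \left(-14671 - 11984\right) + 2185 = -26655 + 2185 = -24470$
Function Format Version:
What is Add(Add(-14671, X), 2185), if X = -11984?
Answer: -24470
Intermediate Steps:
Add(Add(-14671, X), 2185) = Add(Add(-14671, -11984), 2185) = Add(-26655, 2185) = -24470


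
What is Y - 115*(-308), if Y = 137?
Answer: 35557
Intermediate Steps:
Y - 115*(-308) = 137 - 115*(-308) = 137 + 35420 = 35557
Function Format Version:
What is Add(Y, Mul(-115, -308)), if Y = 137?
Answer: 35557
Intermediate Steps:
Add(Y, Mul(-115, -308)) = Add(137, Mul(-115, -308)) = Add(137, 35420) = 35557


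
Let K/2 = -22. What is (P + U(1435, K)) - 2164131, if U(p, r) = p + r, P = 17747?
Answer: -2144993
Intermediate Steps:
K = -44 (K = 2*(-22) = -44)
(P + U(1435, K)) - 2164131 = (17747 + (1435 - 44)) - 2164131 = (17747 + 1391) - 2164131 = 19138 - 2164131 = -2144993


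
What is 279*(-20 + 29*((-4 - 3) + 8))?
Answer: 2511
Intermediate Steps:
279*(-20 + 29*((-4 - 3) + 8)) = 279*(-20 + 29*(-7 + 8)) = 279*(-20 + 29*1) = 279*(-20 + 29) = 279*9 = 2511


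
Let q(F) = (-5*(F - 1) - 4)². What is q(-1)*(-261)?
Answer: -9396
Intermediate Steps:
q(F) = (1 - 5*F)² (q(F) = (-5*(-1 + F) - 4)² = ((5 - 5*F) - 4)² = (1 - 5*F)²)
q(-1)*(-261) = (-1 + 5*(-1))²*(-261) = (-1 - 5)²*(-261) = (-6)²*(-261) = 36*(-261) = -9396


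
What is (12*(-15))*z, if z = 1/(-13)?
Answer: 180/13 ≈ 13.846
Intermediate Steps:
z = -1/13 ≈ -0.076923
(12*(-15))*z = (12*(-15))*(-1/13) = -180*(-1/13) = 180/13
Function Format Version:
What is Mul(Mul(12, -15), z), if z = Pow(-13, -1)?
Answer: Rational(180, 13) ≈ 13.846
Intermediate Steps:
z = Rational(-1, 13) ≈ -0.076923
Mul(Mul(12, -15), z) = Mul(Mul(12, -15), Rational(-1, 13)) = Mul(-180, Rational(-1, 13)) = Rational(180, 13)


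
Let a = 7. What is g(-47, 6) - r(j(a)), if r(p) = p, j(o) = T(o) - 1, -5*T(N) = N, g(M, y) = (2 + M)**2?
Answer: 10137/5 ≈ 2027.4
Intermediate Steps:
T(N) = -N/5
j(o) = -1 - o/5 (j(o) = -o/5 - 1 = -1 - o/5)
g(-47, 6) - r(j(a)) = (2 - 47)**2 - (-1 - 1/5*7) = (-45)**2 - (-1 - 7/5) = 2025 - 1*(-12/5) = 2025 + 12/5 = 10137/5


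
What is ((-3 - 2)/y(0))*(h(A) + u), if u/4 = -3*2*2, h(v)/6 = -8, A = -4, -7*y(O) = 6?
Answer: -560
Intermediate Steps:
y(O) = -6/7 (y(O) = -⅐*6 = -6/7)
h(v) = -48 (h(v) = 6*(-8) = -48)
u = -48 (u = 4*(-3*2*2) = 4*(-6*2) = 4*(-12) = -48)
((-3 - 2)/y(0))*(h(A) + u) = ((-3 - 2)/(-6/7))*(-48 - 48) = -7/6*(-5)*(-96) = (35/6)*(-96) = -560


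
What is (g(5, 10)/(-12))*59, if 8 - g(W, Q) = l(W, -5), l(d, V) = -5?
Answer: -767/12 ≈ -63.917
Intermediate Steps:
g(W, Q) = 13 (g(W, Q) = 8 - 1*(-5) = 8 + 5 = 13)
(g(5, 10)/(-12))*59 = (13/(-12))*59 = (13*(-1/12))*59 = -13/12*59 = -767/12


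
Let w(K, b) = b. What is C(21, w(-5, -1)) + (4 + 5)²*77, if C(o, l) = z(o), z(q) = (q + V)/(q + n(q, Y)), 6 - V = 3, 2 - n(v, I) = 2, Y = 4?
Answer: 43667/7 ≈ 6238.1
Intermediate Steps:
n(v, I) = 0 (n(v, I) = 2 - 1*2 = 2 - 2 = 0)
V = 3 (V = 6 - 1*3 = 6 - 3 = 3)
z(q) = (3 + q)/q (z(q) = (q + 3)/(q + 0) = (3 + q)/q)
C(o, l) = (3 + o)/o
C(21, w(-5, -1)) + (4 + 5)²*77 = (3 + 21)/21 + (4 + 5)²*77 = (1/21)*24 + 9²*77 = 8/7 + 81*77 = 8/7 + 6237 = 43667/7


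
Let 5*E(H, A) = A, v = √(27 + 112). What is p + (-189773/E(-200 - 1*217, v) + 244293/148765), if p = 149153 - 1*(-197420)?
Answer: 51558176638/148765 - 948865*√139/139 ≈ 2.6609e+5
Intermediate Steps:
v = √139 ≈ 11.790
E(H, A) = A/5
p = 346573 (p = 149153 + 197420 = 346573)
p + (-189773/E(-200 - 1*217, v) + 244293/148765) = 346573 + (-189773*5*√139/139 + 244293/148765) = 346573 + (-948865*√139/139 + 244293*(1/148765)) = 346573 + (-948865*√139/139 + 244293/148765) = 346573 + (244293/148765 - 948865*√139/139) = 51558176638/148765 - 948865*√139/139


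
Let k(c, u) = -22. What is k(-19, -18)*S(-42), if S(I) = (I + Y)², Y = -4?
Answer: -46552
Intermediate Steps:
S(I) = (-4 + I)² (S(I) = (I - 4)² = (-4 + I)²)
k(-19, -18)*S(-42) = -22*(-4 - 42)² = -22*(-46)² = -22*2116 = -46552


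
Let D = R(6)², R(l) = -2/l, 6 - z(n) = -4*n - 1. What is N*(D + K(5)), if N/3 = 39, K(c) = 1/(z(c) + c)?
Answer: 533/32 ≈ 16.656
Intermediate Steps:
z(n) = 7 + 4*n (z(n) = 6 - (-4*n - 1) = 6 - (-1 - 4*n) = 6 + (1 + 4*n) = 7 + 4*n)
D = ⅑ (D = (-2/6)² = (-2*⅙)² = (-⅓)² = ⅑ ≈ 0.11111)
K(c) = 1/(7 + 5*c) (K(c) = 1/((7 + 4*c) + c) = 1/(7 + 5*c))
N = 117 (N = 3*39 = 117)
N*(D + K(5)) = 117*(⅑ + 1/(7 + 5*5)) = 117*(⅑ + 1/(7 + 25)) = 117*(⅑ + 1/32) = 117*(41/288) = 533/32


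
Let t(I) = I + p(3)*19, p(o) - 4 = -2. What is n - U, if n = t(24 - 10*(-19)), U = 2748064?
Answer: -2747812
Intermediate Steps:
p(o) = 2 (p(o) = 4 - 2 = 2)
t(I) = 38 + I (t(I) = I + 2*19 = I + 38 = 38 + I)
n = 252 (n = 38 + (24 - 10*(-19)) = 38 + (24 + 190) = 38 + 214 = 252)
n - U = 252 - 1*2748064 = 252 - 2748064 = -2747812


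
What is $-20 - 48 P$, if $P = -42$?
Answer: $1996$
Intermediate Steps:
$-20 - 48 P = -20 - -2016 = -20 + 2016 = 1996$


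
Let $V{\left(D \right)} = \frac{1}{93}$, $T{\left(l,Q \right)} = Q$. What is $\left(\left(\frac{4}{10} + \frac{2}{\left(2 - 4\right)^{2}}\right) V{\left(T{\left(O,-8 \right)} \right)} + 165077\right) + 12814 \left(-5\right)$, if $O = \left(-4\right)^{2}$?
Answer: $\frac{31312173}{310} \approx 1.0101 \cdot 10^{5}$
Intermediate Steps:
$O = 16$
$V{\left(D \right)} = \frac{1}{93}$
$\left(\left(\frac{4}{10} + \frac{2}{\left(2 - 4\right)^{2}}\right) V{\left(T{\left(O,-8 \right)} \right)} + 165077\right) + 12814 \left(-5\right) = \left(\left(\frac{4}{10} + \frac{2}{\left(2 - 4\right)^{2}}\right) \frac{1}{93} + 165077\right) + 12814 \left(-5\right) = \left(\left(4 \cdot \frac{1}{10} + \frac{2}{\left(-2\right)^{2}}\right) \frac{1}{93} + 165077\right) - 64070 = \left(\left(\frac{2}{5} + \frac{2}{4}\right) \frac{1}{93} + 165077\right) - 64070 = \left(\left(\frac{2}{5} + 2 \cdot \frac{1}{4}\right) \frac{1}{93} + 165077\right) - 64070 = \left(\left(\frac{2}{5} + \frac{1}{2}\right) \frac{1}{93} + 165077\right) - 64070 = \left(\frac{9}{10} \cdot \frac{1}{93} + 165077\right) - 64070 = \left(\frac{3}{310} + 165077\right) - 64070 = \frac{51173873}{310} - 64070 = \frac{31312173}{310}$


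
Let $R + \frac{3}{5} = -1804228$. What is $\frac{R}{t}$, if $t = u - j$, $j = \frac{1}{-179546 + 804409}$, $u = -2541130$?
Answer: $\frac{5636978478409}{7939290575955} \approx 0.71001$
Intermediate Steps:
$R = - \frac{9021143}{5}$ ($R = - \frac{3}{5} - 1804228 = - \frac{9021143}{5} \approx -1.8042 \cdot 10^{6}$)
$j = \frac{1}{624863} \approx 1.6004 \cdot 10^{-6}$
$t = - \frac{1587858115191}{624863}$ ($t = -2541130 - \frac{1}{624863} = - \frac{1587858115191}{624863} \approx -2.5411 \cdot 10^{6}$)
$\frac{R}{t} = - \frac{9021143}{5 \left(- \frac{1587858115191}{624863}\right)} = \left(- \frac{9021143}{5}\right) \left(- \frac{624863}{1587858115191}\right) = \frac{5636978478409}{7939290575955}$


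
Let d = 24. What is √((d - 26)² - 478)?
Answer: I*√474 ≈ 21.772*I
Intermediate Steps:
√((d - 26)² - 478) = √((24 - 26)² - 478) = √((-2)² - 478) = √(4 - 478) = √(-474) = I*√474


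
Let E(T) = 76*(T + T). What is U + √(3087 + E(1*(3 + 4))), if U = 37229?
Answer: 37229 + √4151 ≈ 37293.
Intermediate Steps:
E(T) = 152*T (E(T) = 76*(2*T) = 152*T)
U + √(3087 + E(1*(3 + 4))) = 37229 + √(3087 + 152*(1*(3 + 4))) = 37229 + √(3087 + 152*(1*7)) = 37229 + √(3087 + 152*7) = 37229 + √(3087 + 1064) = 37229 + √4151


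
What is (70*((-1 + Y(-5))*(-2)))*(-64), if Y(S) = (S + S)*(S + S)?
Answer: 887040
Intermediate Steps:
Y(S) = 4*S² (Y(S) = (2*S)*(2*S) = 4*S²)
(70*((-1 + Y(-5))*(-2)))*(-64) = (70*((-1 + 4*(-5)²)*(-2)))*(-64) = (70*((-1 + 4*25)*(-2)))*(-64) = (70*((-1 + 100)*(-2)))*(-64) = (70*(99*(-2)))*(-64) = (70*(-198))*(-64) = -13860*(-64) = 887040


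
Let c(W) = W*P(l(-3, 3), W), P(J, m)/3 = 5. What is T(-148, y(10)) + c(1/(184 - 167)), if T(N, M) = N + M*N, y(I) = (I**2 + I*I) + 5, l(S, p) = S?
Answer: -518281/17 ≈ -30487.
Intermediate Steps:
y(I) = 5 + 2*I**2 (y(I) = (I**2 + I**2) + 5 = 2*I**2 + 5 = 5 + 2*I**2)
P(J, m) = 15 (P(J, m) = 3*5 = 15)
c(W) = 15*W (c(W) = W*15 = 15*W)
T(-148, y(10)) + c(1/(184 - 167)) = -148*(1 + (5 + 2*10**2)) + 15/(184 - 167) = -148*(1 + (5 + 2*100)) + 15/17 = -148*(1 + (5 + 200)) + 15*(1/17) = -148*(1 + 205) + 15/17 = -148*206 + 15/17 = -30488 + 15/17 = -518281/17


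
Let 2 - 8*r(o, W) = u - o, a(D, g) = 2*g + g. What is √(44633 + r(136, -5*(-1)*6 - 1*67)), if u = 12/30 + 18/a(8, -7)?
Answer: √218786505/70 ≈ 211.31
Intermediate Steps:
a(D, g) = 3*g
u = -16/35 (u = 12/30 + 18/((3*(-7))) = 12*(1/30) + 18/(-21) = ⅖ + 18*(-1/21) = ⅖ - 6/7 = -16/35 ≈ -0.45714)
r(o, W) = 43/140 + o/8 (r(o, W) = ¼ - (-16/35 - o)/8 = ¼ + (2/35 + o/8) = 43/140 + o/8)
√(44633 + r(136, -5*(-1)*6 - 1*67)) = √(44633 + (43/140 + (⅛)*136)) = √(44633 + (43/140 + 17)) = √(44633 + 2423/140) = √(6251043/140) = √218786505/70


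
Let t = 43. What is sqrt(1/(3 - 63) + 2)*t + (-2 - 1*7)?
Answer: -9 + 43*sqrt(1785)/30 ≈ 51.557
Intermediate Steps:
sqrt(1/(3 - 63) + 2)*t + (-2 - 1*7) = sqrt(1/(3 - 63) + 2)*43 + (-2 - 1*7) = sqrt(1/(-60) + 2)*43 + (-2 - 7) = sqrt(-1/60 + 2)*43 - 9 = sqrt(119/60)*43 - 9 = (sqrt(1785)/30)*43 - 9 = 43*sqrt(1785)/30 - 9 = -9 + 43*sqrt(1785)/30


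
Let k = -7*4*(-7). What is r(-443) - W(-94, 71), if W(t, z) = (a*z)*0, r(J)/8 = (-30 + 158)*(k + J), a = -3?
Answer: -252928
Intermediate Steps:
k = 196 (k = -28*(-7) = 196)
r(J) = 200704 + 1024*J (r(J) = 8*((-30 + 158)*(196 + J)) = 8*(128*(196 + J)) = 8*(25088 + 128*J) = 200704 + 1024*J)
W(t, z) = 0 (W(t, z) = -3*z*0 = 0)
r(-443) - W(-94, 71) = (200704 + 1024*(-443)) - 1*0 = (200704 - 453632) + 0 = -252928 + 0 = -252928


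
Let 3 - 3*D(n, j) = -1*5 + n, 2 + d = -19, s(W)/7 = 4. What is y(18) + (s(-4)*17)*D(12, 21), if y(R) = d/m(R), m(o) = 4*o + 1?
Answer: -139055/219 ≈ -634.95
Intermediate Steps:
m(o) = 1 + 4*o
s(W) = 28 (s(W) = 7*4 = 28)
d = -21 (d = -2 - 19 = -21)
y(R) = -21/(1 + 4*R)
D(n, j) = 8/3 - n/3 (D(n, j) = 1 - (-1*5 + n)/3 = 1 - (-5 + n)/3 = 1 + (5/3 - n/3) = 8/3 - n/3)
y(18) + (s(-4)*17)*D(12, 21) = -21/(1 + 4*18) + (28*17)*(8/3 - ⅓*12) = -21/(1 + 72) + 476*(8/3 - 4) = -21/73 + 476*(-4/3) = -21*1/73 - 1904/3 = -21/73 - 1904/3 = -139055/219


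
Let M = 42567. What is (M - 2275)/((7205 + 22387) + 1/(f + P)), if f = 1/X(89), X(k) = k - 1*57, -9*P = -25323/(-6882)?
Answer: 1256435509/922692150 ≈ 1.3617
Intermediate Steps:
P = -8441/20646 (P = -(-8441)/(3*(-6882)) = -(-8441)*(-1)/(3*6882) = -1/9*8441/2294 = -8441/20646 ≈ -0.40884)
X(k) = -57 + k (X(k) = k - 57 = -57 + k)
f = 1/32 (f = 1/(-57 + 89) = 1/32 ≈ 0.031250)
(M - 2275)/((7205 + 22387) + 1/(f + P)) = (42567 - 2275)/((7205 + 22387) + 1/(1/32 - 8441/20646)) = 40292/(29592 + 1/(-124733/330336)) = 40292/(29592 - 330336/124733) = 40292/(3690768600/124733) = 40292*(124733/3690768600) = 1256435509/922692150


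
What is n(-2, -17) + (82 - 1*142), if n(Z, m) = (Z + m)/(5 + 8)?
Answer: -799/13 ≈ -61.462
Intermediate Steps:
n(Z, m) = Z/13 + m/13 (n(Z, m) = (Z + m)/13 = (Z + m)*(1/13) = Z/13 + m/13)
n(-2, -17) + (82 - 1*142) = ((1/13)*(-2) + (1/13)*(-17)) + (82 - 1*142) = (-2/13 - 17/13) + (82 - 142) = -19/13 - 60 = -799/13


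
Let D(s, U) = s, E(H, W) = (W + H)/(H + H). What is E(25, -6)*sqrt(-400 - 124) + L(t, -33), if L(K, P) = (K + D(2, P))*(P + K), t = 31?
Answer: -66 + 19*I*sqrt(131)/25 ≈ -66.0 + 8.6986*I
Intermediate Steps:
E(H, W) = (H + W)/(2*H) (E(H, W) = (H + W)/((2*H)) = (H + W)*(1/(2*H)) = (H + W)/(2*H))
L(K, P) = (2 + K)*(K + P) (L(K, P) = (K + 2)*(P + K) = (2 + K)*(K + P))
E(25, -6)*sqrt(-400 - 124) + L(t, -33) = ((1/2)*(25 - 6)/25)*sqrt(-400 - 124) + (31**2 + 2*31 + 2*(-33) + 31*(-33)) = ((1/2)*(1/25)*19)*sqrt(-524) + (961 + 62 - 66 - 1023) = 19*(2*I*sqrt(131))/50 - 66 = 19*I*sqrt(131)/25 - 66 = -66 + 19*I*sqrt(131)/25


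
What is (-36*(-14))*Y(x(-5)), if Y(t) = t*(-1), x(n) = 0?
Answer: 0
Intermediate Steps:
Y(t) = -t
(-36*(-14))*Y(x(-5)) = (-36*(-14))*(-1*0) = 504*0 = 0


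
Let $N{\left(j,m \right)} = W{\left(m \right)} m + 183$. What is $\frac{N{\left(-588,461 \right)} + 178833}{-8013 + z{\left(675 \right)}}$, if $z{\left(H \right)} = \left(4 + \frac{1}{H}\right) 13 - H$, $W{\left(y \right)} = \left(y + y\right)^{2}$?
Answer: $- \frac{264645724500}{5829287} \approx -45399.0$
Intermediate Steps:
$W{\left(y \right)} = 4 y^{2}$ ($W{\left(y \right)} = \left(2 y\right)^{2} = 4 y^{2}$)
$N{\left(j,m \right)} = 183 + 4 m^{3}$ ($N{\left(j,m \right)} = 4 m^{2} m + 183 = 4 m^{3} + 183 = 183 + 4 m^{3}$)
$z{\left(H \right)} = 52 - H + \frac{13}{H}$ ($z{\left(H \right)} = \left(52 + \frac{13}{H}\right) - H = 52 - H + \frac{13}{H}$)
$\frac{N{\left(-588,461 \right)} + 178833}{-8013 + z{\left(675 \right)}} = \frac{\left(183 + 4 \cdot 461^{3}\right) + 178833}{-8013 + \left(52 - 675 + \frac{13}{675}\right)} = \frac{\left(183 + 4 \cdot 97972181\right) + 178833}{-8013 + \left(52 - 675 + 13 \cdot \frac{1}{675}\right)} = \frac{\left(183 + 391888724\right) + 178833}{-8013 + \left(52 - 675 + \frac{13}{675}\right)} = \frac{391888907 + 178833}{-8013 - \frac{420512}{675}} = \frac{392067740}{- \frac{5829287}{675}} = 392067740 \left(- \frac{675}{5829287}\right) = - \frac{264645724500}{5829287}$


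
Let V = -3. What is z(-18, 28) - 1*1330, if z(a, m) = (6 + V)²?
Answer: -1321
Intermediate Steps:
z(a, m) = 9 (z(a, m) = (6 - 3)² = 3² = 9)
z(-18, 28) - 1*1330 = 9 - 1*1330 = 9 - 1330 = -1321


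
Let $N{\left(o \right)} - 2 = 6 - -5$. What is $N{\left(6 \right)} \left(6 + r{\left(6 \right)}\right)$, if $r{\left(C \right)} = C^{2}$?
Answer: $546$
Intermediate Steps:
$N{\left(o \right)} = 13$ ($N{\left(o \right)} = 2 + \left(6 - -5\right) = 2 + \left(6 + 5\right) = 2 + 11 = 13$)
$N{\left(6 \right)} \left(6 + r{\left(6 \right)}\right) = 13 \left(6 + 6^{2}\right) = 13 \left(6 + 36\right) = 13 \cdot 42 = 546$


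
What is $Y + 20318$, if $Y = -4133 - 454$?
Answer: $15731$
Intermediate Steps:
$Y = -4587$
$Y + 20318 = -4587 + 20318 = 15731$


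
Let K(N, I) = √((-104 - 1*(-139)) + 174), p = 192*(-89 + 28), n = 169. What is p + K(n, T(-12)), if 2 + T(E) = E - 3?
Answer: -11712 + √209 ≈ -11698.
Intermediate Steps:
T(E) = -5 + E (T(E) = -2 + (E - 3) = -2 + (-3 + E) = -5 + E)
p = -11712 (p = 192*(-61) = -11712)
K(N, I) = √209 (K(N, I) = √((-104 + 139) + 174) = √(35 + 174) = √209)
p + K(n, T(-12)) = -11712 + √209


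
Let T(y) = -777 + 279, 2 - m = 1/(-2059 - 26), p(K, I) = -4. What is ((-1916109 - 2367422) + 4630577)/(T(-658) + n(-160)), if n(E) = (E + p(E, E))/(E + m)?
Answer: -19054502789/27285617 ≈ -698.33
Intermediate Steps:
m = 4171/2085 (m = 2 - 1/(-2059 - 26) = 2 - 1/(-2085) = 2 - 1*(-1/2085) = 2 + 1/2085 = 4171/2085 ≈ 2.0005)
T(y) = -498
n(E) = (-4 + E)/(4171/2085 + E) (n(E) = (E - 4)/(E + 4171/2085) = (-4 + E)/(4171/2085 + E))
((-1916109 - 2367422) + 4630577)/(T(-658) + n(-160)) = ((-1916109 - 2367422) + 4630577)/(-498 + 2085*(-4 - 160)/(4171 + 2085*(-160))) = (-4283531 + 4630577)/(-498 + 2085*(-164)/(4171 - 333600)) = 347046/(-498 + 2085*(-164)/(-329429)) = 347046/(-498 + 2085*(-1/329429)*(-164)) = 347046/(-498 + 341940/329429) = 347046/(-163713702/329429) = 347046*(-329429/163713702) = -19054502789/27285617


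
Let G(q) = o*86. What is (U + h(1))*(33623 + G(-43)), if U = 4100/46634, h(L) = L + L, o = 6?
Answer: 237431868/3331 ≈ 71280.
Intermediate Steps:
G(q) = 516 (G(q) = 6*86 = 516)
h(L) = 2*L
U = 2050/23317 (U = 4100*(1/46634) = 2050/23317 ≈ 0.087919)
(U + h(1))*(33623 + G(-43)) = (2050/23317 + 2*1)*(33623 + 516) = (2050/23317 + 2)*34139 = (48684/23317)*34139 = 237431868/3331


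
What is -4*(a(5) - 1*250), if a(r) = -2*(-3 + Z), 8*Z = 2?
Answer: 978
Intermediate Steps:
Z = ¼ (Z = (⅛)*2 = ¼ ≈ 0.25000)
a(r) = 11/2 (a(r) = -2*(-3 + ¼) = -2*(-11/4) = 11/2)
-4*(a(5) - 1*250) = -4*(11/2 - 1*250) = -4*(11/2 - 250) = -4*(-489/2) = 978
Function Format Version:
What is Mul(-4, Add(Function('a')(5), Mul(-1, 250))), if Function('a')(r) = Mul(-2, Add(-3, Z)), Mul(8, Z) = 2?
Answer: 978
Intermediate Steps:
Z = Rational(1, 4) (Z = Mul(Rational(1, 8), 2) = Rational(1, 4) ≈ 0.25000)
Function('a')(r) = Rational(11, 2) (Function('a')(r) = Mul(-2, Add(-3, Rational(1, 4))) = Mul(-2, Rational(-11, 4)) = Rational(11, 2))
Mul(-4, Add(Function('a')(5), Mul(-1, 250))) = Mul(-4, Add(Rational(11, 2), Mul(-1, 250))) = Mul(-4, Add(Rational(11, 2), -250)) = Mul(-4, Rational(-489, 2)) = 978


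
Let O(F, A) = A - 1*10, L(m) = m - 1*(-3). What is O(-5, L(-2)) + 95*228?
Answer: 21651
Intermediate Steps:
L(m) = 3 + m (L(m) = m + 3 = 3 + m)
O(F, A) = -10 + A (O(F, A) = A - 10 = -10 + A)
O(-5, L(-2)) + 95*228 = (-10 + (3 - 2)) + 95*228 = (-10 + 1) + 21660 = -9 + 21660 = 21651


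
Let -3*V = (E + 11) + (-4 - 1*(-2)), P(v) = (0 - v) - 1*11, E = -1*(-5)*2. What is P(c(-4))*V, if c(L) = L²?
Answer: 171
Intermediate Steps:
E = 10 (E = 5*2 = 10)
P(v) = -11 - v (P(v) = -v - 11 = -11 - v)
V = -19/3 (V = -((10 + 11) + (-4 - 1*(-2)))/3 = -(21 + (-4 + 2))/3 = -(21 - 2)/3 = -⅓*19 = -19/3 ≈ -6.3333)
P(c(-4))*V = (-11 - 1*(-4)²)*(-19/3) = (-11 - 1*16)*(-19/3) = (-11 - 16)*(-19/3) = -27*(-19/3) = 171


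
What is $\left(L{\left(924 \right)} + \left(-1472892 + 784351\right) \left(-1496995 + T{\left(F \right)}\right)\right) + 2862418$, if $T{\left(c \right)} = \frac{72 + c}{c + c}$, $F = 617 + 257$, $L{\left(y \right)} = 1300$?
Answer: $\frac{47414266567551}{46} \approx 1.0307 \cdot 10^{12}$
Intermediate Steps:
$F = 874$
$T{\left(c \right)} = \frac{72 + c}{2 c}$
$\left(L{\left(924 \right)} + \left(-1472892 + 784351\right) \left(-1496995 + T{\left(F \right)}\right)\right) + 2862418 = \left(1300 + \left(-1472892 + 784351\right) \left(-1496995 + \frac{72 + 874}{2 \cdot 874}\right)\right) + 2862418 = \left(1300 - 688541 \left(-1496995 + \frac{1}{2} \cdot \frac{1}{874} \cdot 946\right)\right) + 2862418 = \left(1300 - 688541 \left(-1496995 + \frac{473}{874}\right)\right) + 2862418 = \left(1300 - - \frac{47414134836523}{46}\right) + 2862418 = \left(1300 + \frac{47414134836523}{46}\right) + 2862418 = \frac{47414134896323}{46} + 2862418 = \frac{47414266567551}{46}$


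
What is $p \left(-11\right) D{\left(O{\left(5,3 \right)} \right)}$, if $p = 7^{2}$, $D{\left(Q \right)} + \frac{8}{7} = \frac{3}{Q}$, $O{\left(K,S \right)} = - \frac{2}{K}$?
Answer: $\frac{9317}{2} \approx 4658.5$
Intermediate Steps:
$D{\left(Q \right)} = - \frac{8}{7} + \frac{3}{Q}$
$p = 49$
$p \left(-11\right) D{\left(O{\left(5,3 \right)} \right)} = 49 \left(-11\right) \left(- \frac{8}{7} + \frac{3}{\left(-2\right) \frac{1}{5}}\right) = - 539 \left(- \frac{8}{7} + \frac{3}{\left(-2\right) \frac{1}{5}}\right) = - 539 \left(- \frac{8}{7} + \frac{3}{- \frac{2}{5}}\right) = - 539 \left(- \frac{8}{7} + 3 \left(- \frac{5}{2}\right)\right) = - 539 \left(- \frac{8}{7} - \frac{15}{2}\right) = \left(-539\right) \left(- \frac{121}{14}\right) = \frac{9317}{2}$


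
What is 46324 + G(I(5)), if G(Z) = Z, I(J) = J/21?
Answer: 972809/21 ≈ 46324.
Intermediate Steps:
I(J) = J/21 (I(J) = J*(1/21) = J/21)
46324 + G(I(5)) = 46324 + (1/21)*5 = 46324 + 5/21 = 972809/21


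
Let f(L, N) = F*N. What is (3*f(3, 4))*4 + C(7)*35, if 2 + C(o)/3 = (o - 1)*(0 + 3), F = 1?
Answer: 1728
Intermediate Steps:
C(o) = -15 + 9*o (C(o) = -6 + 3*((o - 1)*(0 + 3)) = -6 + 3*((-1 + o)*3) = -6 + 3*(-3 + 3*o) = -6 + (-9 + 9*o) = -15 + 9*o)
f(L, N) = N (f(L, N) = 1*N = N)
(3*f(3, 4))*4 + C(7)*35 = (3*4)*4 + (-15 + 9*7)*35 = 12*4 + (-15 + 63)*35 = 48 + 48*35 = 48 + 1680 = 1728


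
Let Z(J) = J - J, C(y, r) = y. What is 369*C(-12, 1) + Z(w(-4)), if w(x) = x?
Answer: -4428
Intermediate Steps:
Z(J) = 0
369*C(-12, 1) + Z(w(-4)) = 369*(-12) + 0 = -4428 + 0 = -4428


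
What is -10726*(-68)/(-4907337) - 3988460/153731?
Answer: -19684843803028/754409824347 ≈ -26.093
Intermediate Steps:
-10726*(-68)/(-4907337) - 3988460/153731 = 729368*(-1/4907337) - 3988460*1/153731 = -729368/4907337 - 3988460/153731 = -19684843803028/754409824347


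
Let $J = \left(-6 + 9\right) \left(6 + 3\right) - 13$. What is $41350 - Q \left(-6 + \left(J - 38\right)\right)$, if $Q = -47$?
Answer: $39940$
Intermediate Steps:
$J = 14$ ($J = 3 \cdot 9 - 13 = 27 - 13 = 14$)
$41350 - Q \left(-6 + \left(J - 38\right)\right) = 41350 - - 47 \left(-6 + \left(14 - 38\right)\right) = 41350 - - 47 \left(-6 - 24\right) = 41350 - \left(-47\right) \left(-30\right) = 41350 - 1410 = 39940$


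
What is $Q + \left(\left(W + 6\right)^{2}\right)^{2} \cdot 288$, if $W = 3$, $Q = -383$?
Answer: $1889185$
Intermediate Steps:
$Q + \left(\left(W + 6\right)^{2}\right)^{2} \cdot 288 = -383 + \left(\left(3 + 6\right)^{2}\right)^{2} \cdot 288 = -383 + \left(9^{2}\right)^{2} \cdot 288 = -383 + 81^{2} \cdot 288 = -383 + 6561 \cdot 288 = -383 + 1889568 = 1889185$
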